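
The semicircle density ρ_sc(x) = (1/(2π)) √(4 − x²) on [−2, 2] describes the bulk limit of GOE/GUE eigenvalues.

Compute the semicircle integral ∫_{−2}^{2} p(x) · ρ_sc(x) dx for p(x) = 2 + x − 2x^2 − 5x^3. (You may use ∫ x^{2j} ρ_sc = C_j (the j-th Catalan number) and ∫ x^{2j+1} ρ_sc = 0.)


Write p(x) = Σ a_i x^i, split into monomials and integrate each against ρ_sc separately.
Using ∫ x^{2j} ρ_sc = C_j = (1/(j+1)) C(2j, j) (Catalan numbers) and ∫ x^{2j+1} ρ_sc = 0 (odd monomials vanish by symmetry):
  i = 0 (even): a_0 · C_{0} = 2 · 1 = 2
  i = 1 (odd): ∫ x^1 ρ_sc = 0 (vanishes)
  i = 2 (even): a_2 · C_{1} = -2 · 1 = -2
  i = 3 (odd): ∫ x^3 ρ_sc = 0 (vanishes)

Summing the contributions: ∫_{−2}^{2} p(x) ρ_sc(x) dx = 2 + (-2) = 0.


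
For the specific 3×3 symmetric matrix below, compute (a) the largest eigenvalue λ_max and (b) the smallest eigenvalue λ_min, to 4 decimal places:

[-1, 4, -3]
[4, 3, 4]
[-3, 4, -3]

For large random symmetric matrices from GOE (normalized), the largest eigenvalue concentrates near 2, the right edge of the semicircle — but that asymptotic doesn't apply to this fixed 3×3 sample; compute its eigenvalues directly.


Since M is real symmetric, all three eigenvalues are real; they are the roots of det(λI − M) = λ³ − (tr M) λ² + s λ − det M, where s is the sum of the principal 2×2 minors.
tr M = -1 + 3 + (-3) = -1.
s = ((-1)·3 − 4²) + ((-1)·(-3) − (-3)²) + (3·(-3) − 4²) = -19 + (-6) + (-25) = -50.
det M (expand along row 1) = (-1)·(-25) − 4·0 + (-3)·25 = -50.
Characteristic polynomial: λ³ + λ² − 50λ + 50 = 0.
Substitute λ = y + (tr M)/3 = y − 0.333333 to remove the quadratic term: y³ + p·y + q = 0 with p = s − (tr M)²/3 = -50.333333 and q = −2(tr M)³/27 + (tr M)·s/3 − det M = 66.740741.
Three real roots ⇒ use the trigonometric (Viète) form: r = 2√(−p/3) = 8.192137, φ = arccos(3q/(p·r)) = arccos(-0.485578) = 2.077821 rad.
y_k = r·cos(φ/3 − 2πk/3) for k = 0, 1, 2 gives y = 6.304537, 1.377957, -7.682494.
λ_k = y_k − 0.333333 gives λ = 5.9712, 1.0446, -8.0158 (check: the sum is -1.0000 = tr M).

Hence λ_max = 5.9712 and λ_min = -8.0158.


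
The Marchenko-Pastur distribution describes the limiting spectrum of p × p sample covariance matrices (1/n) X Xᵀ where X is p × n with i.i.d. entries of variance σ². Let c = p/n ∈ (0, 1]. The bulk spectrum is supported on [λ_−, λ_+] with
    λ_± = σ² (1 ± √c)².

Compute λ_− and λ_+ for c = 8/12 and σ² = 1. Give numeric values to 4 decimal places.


c = 8/12 = 0.666667; √c = 0.816497.
λ_− = σ² (1 − √c)² = 1 · (1 − 0.816497)² = 1 · (0.183503)² = 0.033674.
λ_+ = σ² (1 + √c)² = 1 · (1 + 0.816497)² = 1 · (1.816497)² = 3.299660.

Rounded to 4 decimal places: λ_− ≈ 0.0337, λ_+ ≈ 3.2997.


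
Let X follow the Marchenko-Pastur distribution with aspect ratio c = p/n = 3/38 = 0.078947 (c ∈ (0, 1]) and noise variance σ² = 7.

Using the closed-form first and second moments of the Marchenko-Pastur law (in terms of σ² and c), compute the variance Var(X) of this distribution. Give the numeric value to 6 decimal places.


Recall the MP moments m_1 = E[X] = σ² and m_2 = E[X²] = σ⁴ (1 + c).
m_1 = E[X] = σ² = 7, so m_1² = 49.
m_2 = E[X²] = σ⁴ (1 + c) = 49 · (1 + 0.078947) = 49 · 1.078947 = 52.868421.
(Note m_2 − m_1² simplifies to c · σ⁴ = 0.078947 · 49.)

Var(X) = m_2 − m_1² = 52.868421 − 49 = 3.868421.


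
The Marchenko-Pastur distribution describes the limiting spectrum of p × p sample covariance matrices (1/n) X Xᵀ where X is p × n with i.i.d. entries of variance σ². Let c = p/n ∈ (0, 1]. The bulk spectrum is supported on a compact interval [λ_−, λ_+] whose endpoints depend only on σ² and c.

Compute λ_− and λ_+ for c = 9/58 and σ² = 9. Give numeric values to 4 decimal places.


c = 9/58 = 0.155172; √c = 0.393919.
λ_− = σ² (1 − √c)² = 9 · (1 − 0.393919)² = 9 · (0.606081)² = 3.306004.
λ_+ = σ² (1 + √c)² = 9 · (1 + 0.393919)² = 9 · (1.393919)² = 17.487099.

Rounded to 4 decimal places: λ_− ≈ 3.3060, λ_+ ≈ 17.4871.


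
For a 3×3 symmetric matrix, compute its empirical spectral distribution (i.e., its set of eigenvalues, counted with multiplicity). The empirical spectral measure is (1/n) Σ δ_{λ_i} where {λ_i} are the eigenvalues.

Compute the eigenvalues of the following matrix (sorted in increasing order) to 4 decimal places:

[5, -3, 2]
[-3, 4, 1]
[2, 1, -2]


Since M is real symmetric, all three eigenvalues are real; they are the roots of det(λI − M) = λ³ − (tr M) λ² + s λ − det M, where s is the sum of the principal 2×2 minors.
tr M = 5 + 4 + (-2) = 7.
s = (5·4 − (-3)²) + (5·(-2) − 2²) + (4·(-2) − 1²) = 11 + (-14) + (-9) = -12.
det M (expand along row 1) = 5·(-9) − (-3)·4 + 2·(-11) = -55.
Characteristic polynomial: λ³ − 7λ² − 12λ + 55 = 0.
Substitute λ = y + (tr M)/3 = y + 2.333333 to remove the quadratic term: y³ + p·y + q = 0 with p = s − (tr M)²/3 = -28.333333 and q = −2(tr M)³/27 + (tr M)·s/3 − det M = 1.592593.
Three real roots ⇒ use the trigonometric (Viète) form: r = 2√(−p/3) = 6.146363, φ = arccos(3q/(p·r)) = arccos(-0.027435) = 1.598235 rad.
y_k = r·cos(φ/3 − 2πk/3) for k = 0, 1, 2 gives y = 5.294576, 0.056215, -5.350792.
λ_k = y_k + 2.333333 gives λ = 7.6279, 2.3895, -3.0175 (check: the sum is 7.0000 = tr M).

Eigenvalues sorted in increasing order: [-3.0175, 2.3895, 7.6279].


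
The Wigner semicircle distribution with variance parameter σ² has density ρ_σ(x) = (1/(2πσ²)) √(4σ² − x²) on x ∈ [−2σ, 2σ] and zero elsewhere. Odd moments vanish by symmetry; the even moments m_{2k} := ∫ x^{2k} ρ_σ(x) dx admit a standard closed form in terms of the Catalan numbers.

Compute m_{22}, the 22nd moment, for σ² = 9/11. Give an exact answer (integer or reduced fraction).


By the scaled semicircle moment identity, m_{2k} = σ^{2k} · C_k with k = 11.
C_11 = (1/(k+1)) · C(2k, k) = (1/12) · C(22, 11) = (1/12) · 705432 = 58786.
σ^{2k} = (σ²)^k = (9/11)^11 = 31381059609/285311670611.

Therefore m_{22} = σ^{22} · C_11 = (31381059609/285311670611) · 58786 = 1844766970174674/285311670611.


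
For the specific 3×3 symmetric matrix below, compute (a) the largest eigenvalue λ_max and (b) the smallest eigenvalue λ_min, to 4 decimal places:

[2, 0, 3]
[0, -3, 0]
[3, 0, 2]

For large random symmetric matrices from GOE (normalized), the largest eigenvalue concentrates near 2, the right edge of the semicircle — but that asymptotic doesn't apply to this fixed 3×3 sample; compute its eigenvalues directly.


Since M is real symmetric, all three eigenvalues are real; they are the roots of det(λI − M) = λ³ − (tr M) λ² + s λ − det M, where s is the sum of the principal 2×2 minors.
tr M = 2 + (-3) + 2 = 1.
s = (2·(-3) − 0²) + (2·2 − 3²) + ((-3)·2 − 0²) = -6 + (-5) + (-6) = -17.
det M (expand along row 1) = 2·(-6) − 0·0 + 3·9 = 15.
Characteristic polynomial: λ³ − λ² − 17λ − 15 = 0.
Substitute λ = y + (tr M)/3 = y + 0.333333 to remove the quadratic term: y³ + p·y + q = 0 with p = s − (tr M)²/3 = -17.333333 and q = −2(tr M)³/27 + (tr M)·s/3 − det M = -20.740741.
Three real roots ⇒ use the trigonometric (Viète) form: r = 2√(−p/3) = 4.807402, φ = arccos(3q/(p·r)) = arccos(0.746712) = 0.727692 rad.
y_k = r·cos(φ/3 − 2πk/3) for k = 0, 1, 2 gives y = 4.666667, -1.333333, -3.333333.
λ_k = y_k + 0.333333 gives λ = 5.0000, -1.0000, -3.0000 (check: the sum is 1.0000 = tr M).

Hence λ_max = 5.0000 and λ_min = -3.0000.


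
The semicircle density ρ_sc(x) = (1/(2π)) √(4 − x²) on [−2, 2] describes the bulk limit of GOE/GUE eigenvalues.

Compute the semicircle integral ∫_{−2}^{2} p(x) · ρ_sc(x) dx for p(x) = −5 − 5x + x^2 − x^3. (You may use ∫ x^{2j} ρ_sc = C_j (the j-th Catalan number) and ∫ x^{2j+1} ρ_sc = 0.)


Write p(x) = Σ a_i x^i, split into monomials and integrate each against ρ_sc separately.
Using ∫ x^{2j} ρ_sc = C_j = (1/(j+1)) C(2j, j) (Catalan numbers) and ∫ x^{2j+1} ρ_sc = 0 (odd monomials vanish by symmetry):
  i = 0 (even): a_0 · C_{0} = -5 · 1 = -5
  i = 1 (odd): ∫ x^1 ρ_sc = 0 (vanishes)
  i = 2 (even): a_2 · C_{1} = 1 · 1 = 1
  i = 3 (odd): ∫ x^3 ρ_sc = 0 (vanishes)

Summing the contributions: ∫_{−2}^{2} p(x) ρ_sc(x) dx = (-5) + 1 = -4.


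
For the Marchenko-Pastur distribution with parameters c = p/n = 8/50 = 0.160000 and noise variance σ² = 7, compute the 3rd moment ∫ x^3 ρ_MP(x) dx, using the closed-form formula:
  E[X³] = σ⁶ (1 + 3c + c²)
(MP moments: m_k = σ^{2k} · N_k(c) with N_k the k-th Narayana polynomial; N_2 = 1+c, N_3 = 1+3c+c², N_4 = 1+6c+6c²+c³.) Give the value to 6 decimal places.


E[X³] = σ⁶ (1 + 3c + c²) (third MP moment). With σ² = 7 (so σ⁶ = 343) and c = 8/50 = 0.160000: E[X³] = 343 · (1 + 3·0.160000 + (0.160000)²) = 343 · 1.505600.

So E[X^3] = 516.420800.


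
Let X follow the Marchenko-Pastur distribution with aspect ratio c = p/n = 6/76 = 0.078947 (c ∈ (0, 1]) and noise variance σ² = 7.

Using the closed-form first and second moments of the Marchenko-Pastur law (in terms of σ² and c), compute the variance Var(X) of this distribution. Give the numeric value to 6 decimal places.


Recall the MP moments m_1 = E[X] = σ² and m_2 = E[X²] = σ⁴ (1 + c).
m_1 = E[X] = σ² = 7, so m_1² = 49.
m_2 = E[X²] = σ⁴ (1 + c) = 49 · (1 + 0.078947) = 49 · 1.078947 = 52.868421.
(Note m_2 − m_1² simplifies to c · σ⁴ = 0.078947 · 49.)

Var(X) = m_2 − m_1² = 52.868421 − 49 = 3.868421.


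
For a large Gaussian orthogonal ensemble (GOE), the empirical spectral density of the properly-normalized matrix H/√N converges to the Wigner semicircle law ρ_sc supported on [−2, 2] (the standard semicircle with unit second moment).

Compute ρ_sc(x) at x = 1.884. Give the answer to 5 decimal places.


ρ_sc(x) = (1/(2π)) √(4 − x²). With x = 1.884:
  4 − x² = 4 − (1.884)² = 4 − 3.549456 = 0.450544.
  √(4 − x²) = 0.671226.
  1/(2π) = 0.159155.
  ρ_sc(1.884) = 0.159155 · 0.671226 = 0.106829.

Rounded to 5 decimal places: ρ_sc(1.884) ≈ 0.10683.


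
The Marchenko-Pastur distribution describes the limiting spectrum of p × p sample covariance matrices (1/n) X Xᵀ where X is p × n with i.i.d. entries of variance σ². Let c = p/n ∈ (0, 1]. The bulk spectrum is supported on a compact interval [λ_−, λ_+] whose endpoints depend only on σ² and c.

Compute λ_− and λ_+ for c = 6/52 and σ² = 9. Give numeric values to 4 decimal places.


c = 6/52 = 0.115385; √c = 0.339683.
λ_− = σ² (1 − √c)² = 9 · (1 − 0.339683)² = 9 · (0.660317)² = 3.924166.
λ_+ = σ² (1 + √c)² = 9 · (1 + 0.339683)² = 9 · (1.339683)² = 16.152758.

Rounded to 4 decimal places: λ_− ≈ 3.9242, λ_+ ≈ 16.1528.


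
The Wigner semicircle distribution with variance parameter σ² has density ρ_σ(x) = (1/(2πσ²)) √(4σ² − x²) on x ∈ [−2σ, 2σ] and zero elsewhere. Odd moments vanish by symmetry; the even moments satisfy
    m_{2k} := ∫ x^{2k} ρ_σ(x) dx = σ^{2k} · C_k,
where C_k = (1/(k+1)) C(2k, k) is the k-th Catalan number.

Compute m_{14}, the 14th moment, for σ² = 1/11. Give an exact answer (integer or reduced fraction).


By the scaled semicircle moment identity, m_{2k} = σ^{2k} · C_k with k = 7.
C_7 = (1/(k+1)) · C(2k, k) = (1/8) · C(14, 7) = (1/8) · 3432 = 429.
σ^{2k} = (σ²)^k = (1/11)^7 = 1/19487171.

Therefore m_{14} = σ^{14} · C_7 = (1/19487171) · 429 = 39/1771561.


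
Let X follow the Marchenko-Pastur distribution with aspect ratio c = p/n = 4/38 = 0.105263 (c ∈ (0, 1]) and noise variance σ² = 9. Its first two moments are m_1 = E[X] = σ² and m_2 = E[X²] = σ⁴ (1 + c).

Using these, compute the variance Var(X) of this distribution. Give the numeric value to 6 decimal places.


m_1 = E[X] = σ² = 9, so m_1² = 81.
m_2 = E[X²] = σ⁴ (1 + c) = 81 · (1 + 0.105263) = 81 · 1.105263 = 89.526316.
(Note m_2 − m_1² simplifies to c · σ⁴ = 0.105263 · 81.)

Var(X) = m_2 − m_1² = 89.526316 − 81 = 8.526316.


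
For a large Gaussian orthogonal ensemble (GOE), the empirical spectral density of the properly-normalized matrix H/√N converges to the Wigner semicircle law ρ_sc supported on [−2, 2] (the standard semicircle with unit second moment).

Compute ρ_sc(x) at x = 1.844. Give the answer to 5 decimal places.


ρ_sc(x) = (1/(2π)) √(4 − x²). With x = 1.844:
  4 − x² = 4 − (1.844)² = 4 − 3.400336 = 0.599664.
  √(4 − x²) = 0.774380.
  1/(2π) = 0.159155.
  ρ_sc(1.844) = 0.159155 · 0.774380 = 0.123246.

Rounded to 5 decimal places: ρ_sc(1.844) ≈ 0.12325.


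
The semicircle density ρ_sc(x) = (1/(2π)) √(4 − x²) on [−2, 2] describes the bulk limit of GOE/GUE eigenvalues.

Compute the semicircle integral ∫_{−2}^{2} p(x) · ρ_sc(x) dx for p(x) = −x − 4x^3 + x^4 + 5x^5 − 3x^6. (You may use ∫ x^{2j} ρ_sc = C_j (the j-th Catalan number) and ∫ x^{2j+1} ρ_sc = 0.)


Write p(x) = Σ a_i x^i, split into monomials and integrate each against ρ_sc separately.
Using ∫ x^{2j} ρ_sc = C_j = (1/(j+1)) C(2j, j) (Catalan numbers) and ∫ x^{2j+1} ρ_sc = 0 (odd monomials vanish by symmetry):
  i = 1 (odd): ∫ x^1 ρ_sc = 0 (vanishes)
  i = 3 (odd): ∫ x^3 ρ_sc = 0 (vanishes)
  i = 4 (even): a_4 · C_{2} = 1 · 2 = 2
  i = 5 (odd): ∫ x^5 ρ_sc = 0 (vanishes)
  i = 6 (even): a_6 · C_{3} = -3 · 5 = -15

Summing the contributions: ∫_{−2}^{2} p(x) ρ_sc(x) dx = 2 + (-15) = -13.


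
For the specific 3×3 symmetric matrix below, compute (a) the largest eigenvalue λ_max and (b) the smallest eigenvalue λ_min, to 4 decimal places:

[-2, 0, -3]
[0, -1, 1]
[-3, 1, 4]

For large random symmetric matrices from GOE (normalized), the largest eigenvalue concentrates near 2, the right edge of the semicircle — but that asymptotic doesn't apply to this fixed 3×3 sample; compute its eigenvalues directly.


Since M is real symmetric, all three eigenvalues are real; they are the roots of det(λI − M) = λ³ − (tr M) λ² + s λ − det M, where s is the sum of the principal 2×2 minors.
tr M = -2 + (-1) + 4 = 1.
s = ((-2)·(-1) − 0²) + ((-2)·4 − (-3)²) + ((-1)·4 − 1²) = 2 + (-17) + (-5) = -20.
det M (expand along row 1) = (-2)·(-5) − 0·3 + (-3)·(-3) = 19.
Characteristic polynomial: λ³ − λ² − 20λ − 19 = 0.
Substitute λ = y + (tr M)/3 = y + 0.333333 to remove the quadratic term: y³ + p·y + q = 0 with p = s − (tr M)²/3 = -20.333333 and q = −2(tr M)³/27 + (tr M)·s/3 − det M = -25.740741.
Three real roots ⇒ use the trigonometric (Viète) form: r = 2√(−p/3) = 5.206833, φ = arccos(3q/(p·r)) = arccos(0.729390) = 0.753366 rad.
y_k = r·cos(φ/3 − 2πk/3) for k = 0, 1, 2 gives y = 5.043517, -1.401251, -3.642266.
λ_k = y_k + 0.333333 gives λ = 5.3769, -1.0679, -3.3089 (check: the sum is 1.0000 = tr M).

Hence λ_max = 5.3769 and λ_min = -3.3089.


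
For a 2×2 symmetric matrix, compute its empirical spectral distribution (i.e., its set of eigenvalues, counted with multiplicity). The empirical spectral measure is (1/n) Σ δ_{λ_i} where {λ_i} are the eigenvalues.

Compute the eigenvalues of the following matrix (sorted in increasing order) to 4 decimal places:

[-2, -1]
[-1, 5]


Since M is real symmetric, both eigenvalues are real; they are the roots of det(λI − M) = λ² − (tr M) λ + det M.
tr M = -2 + 5 = 3.
det M = (-2)·5 − (-1)² = -10 − 1 = -11.
Characteristic polynomial: λ² − 3λ − 11 = 0.
Discriminant Δ = (tr M)² − 4·det M = 9 − (-44) = 53; √Δ = 7.280110.
λ = (tr M ± √Δ)/2 = (3 ± 7.280110)/2, giving (tr M − √Δ)/2 = -2.1401 and (tr M + √Δ)/2 = 5.1401.

Eigenvalues sorted in increasing order: [-2.1401, 5.1401].


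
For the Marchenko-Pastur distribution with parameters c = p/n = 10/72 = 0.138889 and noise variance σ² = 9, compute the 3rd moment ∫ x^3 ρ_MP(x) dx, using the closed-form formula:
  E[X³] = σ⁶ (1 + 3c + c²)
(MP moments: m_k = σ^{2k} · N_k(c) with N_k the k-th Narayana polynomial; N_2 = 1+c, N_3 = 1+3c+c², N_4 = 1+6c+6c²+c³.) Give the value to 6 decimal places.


E[X³] = σ⁶ (1 + 3c + c²) (third MP moment). With σ² = 9 (so σ⁶ = 729) and c = 10/72 = 0.138889: E[X³] = 729 · (1 + 3·0.138889 + (0.138889)²) = 729 · 1.435957.

So E[X^3] = 1046.812500.


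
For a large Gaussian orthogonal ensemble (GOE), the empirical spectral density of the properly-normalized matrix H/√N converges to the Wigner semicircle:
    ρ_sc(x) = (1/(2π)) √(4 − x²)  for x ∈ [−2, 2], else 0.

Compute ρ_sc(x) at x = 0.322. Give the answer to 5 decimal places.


ρ_sc(x) = (1/(2π)) √(4 − x²). With x = 0.322:
  4 − x² = 4 − (0.322)² = 4 − 0.103684 = 3.896316.
  √(4 − x²) = 1.973909.
  1/(2π) = 0.159155.
  ρ_sc(0.322) = 0.159155 · 1.973909 = 0.314157.

Rounded to 5 decimal places: ρ_sc(0.322) ≈ 0.31416.


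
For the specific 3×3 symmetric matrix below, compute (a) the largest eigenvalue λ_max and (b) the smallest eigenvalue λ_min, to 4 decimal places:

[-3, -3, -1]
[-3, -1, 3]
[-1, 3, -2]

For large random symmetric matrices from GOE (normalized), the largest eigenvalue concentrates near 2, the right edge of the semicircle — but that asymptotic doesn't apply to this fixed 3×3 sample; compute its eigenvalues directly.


Since M is real symmetric, all three eigenvalues are real; they are the roots of det(λI − M) = λ³ − (tr M) λ² + s λ − det M, where s is the sum of the principal 2×2 minors.
tr M = -3 + (-1) + (-2) = -6.
s = ((-3)·(-1) − (-3)²) + ((-3)·(-2) − (-1)²) + ((-1)·(-2) − 3²) = -6 + 5 + (-7) = -8.
det M (expand along row 1) = (-3)·(-7) − (-3)·9 + (-1)·(-10) = 58.
Characteristic polynomial: λ³ + 6λ² − 8λ − 58 = 0.
Substitute λ = y + (tr M)/3 = y − 2.000000 to remove the quadratic term: y³ + p·y + q = 0 with p = s − (tr M)²/3 = -20.000000 and q = −2(tr M)³/27 + (tr M)·s/3 − det M = -26.000000.
Three real roots ⇒ use the trigonometric (Viète) form: r = 2√(−p/3) = 5.163978, φ = arccos(3q/(p·r)) = arccos(0.755232) = 0.714789 rad.
y_k = r·cos(φ/3 − 2πk/3) for k = 0, 1, 2 gives y = 5.018092, -1.453555, -3.564537.
λ_k = y_k − 2.000000 gives λ = 3.0181, -3.4536, -5.5645 (check: the sum is -6.0000 = tr M).

Hence λ_max = 3.0181 and λ_min = -5.5645.


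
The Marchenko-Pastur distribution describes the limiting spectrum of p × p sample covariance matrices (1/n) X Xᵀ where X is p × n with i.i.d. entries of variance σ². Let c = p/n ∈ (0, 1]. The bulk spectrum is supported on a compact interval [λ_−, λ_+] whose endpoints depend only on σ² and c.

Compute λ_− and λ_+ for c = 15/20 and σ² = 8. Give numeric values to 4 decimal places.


c = 15/20 = 0.750000; √c = 0.866025.
λ_− = σ² (1 − √c)² = 8 · (1 − 0.866025)² = 8 · (0.133975)² = 0.143594.
λ_+ = σ² (1 + √c)² = 8 · (1 + 0.866025)² = 8 · (1.866025)² = 27.856406.

Rounded to 4 decimal places: λ_− ≈ 0.1436, λ_+ ≈ 27.8564.


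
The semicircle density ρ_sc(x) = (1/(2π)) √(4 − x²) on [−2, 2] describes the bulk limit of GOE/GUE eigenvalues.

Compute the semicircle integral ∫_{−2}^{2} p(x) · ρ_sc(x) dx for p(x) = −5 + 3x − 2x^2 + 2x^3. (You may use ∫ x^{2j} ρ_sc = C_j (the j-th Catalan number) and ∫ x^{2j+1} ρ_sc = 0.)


Write p(x) = Σ a_i x^i, split into monomials and integrate each against ρ_sc separately.
Using ∫ x^{2j} ρ_sc = C_j = (1/(j+1)) C(2j, j) (Catalan numbers) and ∫ x^{2j+1} ρ_sc = 0 (odd monomials vanish by symmetry):
  i = 0 (even): a_0 · C_{0} = -5 · 1 = -5
  i = 1 (odd): ∫ x^1 ρ_sc = 0 (vanishes)
  i = 2 (even): a_2 · C_{1} = -2 · 1 = -2
  i = 3 (odd): ∫ x^3 ρ_sc = 0 (vanishes)

Summing the contributions: ∫_{−2}^{2} p(x) ρ_sc(x) dx = (-5) + (-2) = -7.


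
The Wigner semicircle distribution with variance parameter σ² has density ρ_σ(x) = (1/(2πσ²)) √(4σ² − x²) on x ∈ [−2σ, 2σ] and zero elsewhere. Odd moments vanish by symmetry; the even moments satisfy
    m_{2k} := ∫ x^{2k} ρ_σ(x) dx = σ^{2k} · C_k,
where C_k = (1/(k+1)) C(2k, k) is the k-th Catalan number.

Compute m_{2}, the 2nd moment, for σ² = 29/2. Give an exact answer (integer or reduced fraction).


By the scaled semicircle moment identity, m_{2k} = σ^{2k} · C_k with k = 1.
C_1 = (1/(k+1)) · C(2k, k) = (1/2) · C(2, 1) = (1/2) · 2 = 1.
σ^{2k} = (σ²)^k = (29/2)^1 = 29/2.

Therefore m_{2} = σ^{2} · C_1 = (29/2) · 1 = 29/2.


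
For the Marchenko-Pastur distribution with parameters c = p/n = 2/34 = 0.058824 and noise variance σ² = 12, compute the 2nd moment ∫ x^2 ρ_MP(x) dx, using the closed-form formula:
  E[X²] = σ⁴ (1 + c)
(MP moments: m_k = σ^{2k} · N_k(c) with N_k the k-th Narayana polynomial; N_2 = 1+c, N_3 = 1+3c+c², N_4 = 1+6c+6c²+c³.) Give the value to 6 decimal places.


E[X²] = σ⁴ (1 + c) (second MP moment). With σ² = 12 (so σ⁴ = 144) and c = 2/34 = 0.058824: E[X²] = 144 · (1 + 0.058824) = 144 · 1.058824.

So E[X^2] = 152.470588.


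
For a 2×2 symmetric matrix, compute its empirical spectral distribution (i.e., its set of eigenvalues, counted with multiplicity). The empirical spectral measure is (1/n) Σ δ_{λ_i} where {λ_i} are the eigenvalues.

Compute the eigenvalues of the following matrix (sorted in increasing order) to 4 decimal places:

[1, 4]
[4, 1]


Since M is real symmetric, both eigenvalues are real; they are the roots of det(λI − M) = λ² − (tr M) λ + det M.
tr M = 1 + 1 = 2.
det M = 1·1 − 4² = 1 − 16 = -15.
Characteristic polynomial: λ² − 2λ − 15 = 0.
Discriminant Δ = (tr M)² − 4·det M = 4 − (-60) = 64; √Δ = 8.000000.
λ = (tr M ± √Δ)/2 = (2 ± 8.000000)/2, giving (tr M − √Δ)/2 = -3.0000 and (tr M + √Δ)/2 = 5.0000.

Eigenvalues sorted in increasing order: [-3.0000, 5.0000].


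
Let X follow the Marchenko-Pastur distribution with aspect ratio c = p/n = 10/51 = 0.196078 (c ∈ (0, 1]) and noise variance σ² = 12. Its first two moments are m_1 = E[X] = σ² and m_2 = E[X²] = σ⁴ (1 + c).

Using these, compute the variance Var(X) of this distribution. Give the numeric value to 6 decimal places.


m_1 = E[X] = σ² = 12, so m_1² = 144.
m_2 = E[X²] = σ⁴ (1 + c) = 144 · (1 + 0.196078) = 144 · 1.196078 = 172.235294.
(Note m_2 − m_1² simplifies to c · σ⁴ = 0.196078 · 144.)

Var(X) = m_2 − m_1² = 172.235294 − 144 = 28.235294.


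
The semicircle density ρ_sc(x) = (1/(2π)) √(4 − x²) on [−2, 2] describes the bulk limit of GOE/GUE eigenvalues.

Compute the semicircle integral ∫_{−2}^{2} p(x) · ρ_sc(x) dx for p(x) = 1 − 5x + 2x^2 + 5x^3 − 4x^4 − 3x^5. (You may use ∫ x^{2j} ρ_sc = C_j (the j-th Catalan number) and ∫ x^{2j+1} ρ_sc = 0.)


Write p(x) = Σ a_i x^i, split into monomials and integrate each against ρ_sc separately.
Using ∫ x^{2j} ρ_sc = C_j = (1/(j+1)) C(2j, j) (Catalan numbers) and ∫ x^{2j+1} ρ_sc = 0 (odd monomials vanish by symmetry):
  i = 0 (even): a_0 · C_{0} = 1 · 1 = 1
  i = 1 (odd): ∫ x^1 ρ_sc = 0 (vanishes)
  i = 2 (even): a_2 · C_{1} = 2 · 1 = 2
  i = 3 (odd): ∫ x^3 ρ_sc = 0 (vanishes)
  i = 4 (even): a_4 · C_{2} = -4 · 2 = -8
  i = 5 (odd): ∫ x^5 ρ_sc = 0 (vanishes)

Summing the contributions: ∫_{−2}^{2} p(x) ρ_sc(x) dx = 1 + 2 + (-8) = -5.


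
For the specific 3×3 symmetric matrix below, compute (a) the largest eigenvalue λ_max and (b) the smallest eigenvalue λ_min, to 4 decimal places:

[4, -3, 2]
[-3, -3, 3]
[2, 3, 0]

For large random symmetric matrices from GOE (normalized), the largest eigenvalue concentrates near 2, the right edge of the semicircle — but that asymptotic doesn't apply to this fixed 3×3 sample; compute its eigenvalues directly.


Since M is real symmetric, all three eigenvalues are real; they are the roots of det(λI − M) = λ³ − (tr M) λ² + s λ − det M, where s is the sum of the principal 2×2 minors.
tr M = 4 + (-3) + 0 = 1.
s = (4·(-3) − (-3)²) + (4·0 − 2²) + ((-3)·0 − 3²) = -21 + (-4) + (-9) = -34.
det M (expand along row 1) = 4·(-9) − (-3)·(-6) + 2·(-3) = -60.
Characteristic polynomial: λ³ − λ² − 34λ + 60 = 0.
Substitute λ = y + (tr M)/3 = y + 0.333333 to remove the quadratic term: y³ + p·y + q = 0 with p = s − (tr M)²/3 = -34.333333 and q = −2(tr M)³/27 + (tr M)·s/3 − det M = 48.592593.
Three real roots ⇒ use the trigonometric (Viète) form: r = 2√(−p/3) = 6.765928, φ = arccos(3q/(p·r)) = arccos(-0.627550) = 2.249198 rad.
y_k = r·cos(φ/3 − 2πk/3) for k = 0, 1, 2 gives y = 4.951787, 1.516999, -6.468786.
λ_k = y_k + 0.333333 gives λ = 5.2851, 1.8503, -6.1355 (check: the sum is 1.0000 = tr M).

Hence λ_max = 5.2851 and λ_min = -6.1355.


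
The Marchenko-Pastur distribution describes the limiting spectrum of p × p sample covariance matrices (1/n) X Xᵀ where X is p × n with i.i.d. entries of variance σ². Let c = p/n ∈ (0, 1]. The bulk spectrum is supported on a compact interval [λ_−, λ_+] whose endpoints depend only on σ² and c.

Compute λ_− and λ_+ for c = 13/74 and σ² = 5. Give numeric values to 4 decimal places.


c = 13/74 = 0.175676; √c = 0.419137.
λ_− = σ² (1 − √c)² = 5 · (1 − 0.419137)² = 5 · (0.580863)² = 1.687010.
λ_+ = σ² (1 + √c)² = 5 · (1 + 0.419137)² = 5 · (1.419137)² = 10.069747.

Rounded to 4 decimal places: λ_− ≈ 1.6870, λ_+ ≈ 10.0697.


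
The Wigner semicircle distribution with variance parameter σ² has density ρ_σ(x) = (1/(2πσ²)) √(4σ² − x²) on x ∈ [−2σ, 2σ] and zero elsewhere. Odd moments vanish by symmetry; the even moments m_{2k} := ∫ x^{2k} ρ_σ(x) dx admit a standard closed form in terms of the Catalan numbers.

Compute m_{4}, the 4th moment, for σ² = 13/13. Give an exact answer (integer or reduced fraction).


By the scaled semicircle moment identity, m_{2k} = σ^{2k} · C_k with k = 2.
C_2 = (1/(k+1)) · C(2k, k) = (1/3) · C(4, 2) = (1/3) · 6 = 2.
σ^{2k} = (σ²)^k = (13/13)^2 = 1.

Therefore m_{4} = σ^{4} · C_2 = 1 · 2 = 2.


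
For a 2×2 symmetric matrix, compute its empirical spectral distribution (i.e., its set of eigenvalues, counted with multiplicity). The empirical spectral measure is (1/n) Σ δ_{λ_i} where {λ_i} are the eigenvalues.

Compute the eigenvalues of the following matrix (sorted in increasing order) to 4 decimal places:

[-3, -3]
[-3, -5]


Since M is real symmetric, both eigenvalues are real; they are the roots of det(λI − M) = λ² − (tr M) λ + det M.
tr M = -3 + (-5) = -8.
det M = (-3)·(-5) − (-3)² = 15 − 9 = 6.
Characteristic polynomial: λ² + 8λ + 6 = 0.
Discriminant Δ = (tr M)² − 4·det M = 64 − 24 = 40; √Δ = 6.324555.
λ = (tr M ± √Δ)/2 = (-8 ± 6.324555)/2, giving (tr M − √Δ)/2 = -7.1623 and (tr M + √Δ)/2 = -0.8377.

Eigenvalues sorted in increasing order: [-7.1623, -0.8377].


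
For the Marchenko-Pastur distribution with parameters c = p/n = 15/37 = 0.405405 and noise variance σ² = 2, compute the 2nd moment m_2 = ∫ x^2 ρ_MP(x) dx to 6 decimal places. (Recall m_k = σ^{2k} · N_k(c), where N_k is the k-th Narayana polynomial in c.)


E[X²] = σ⁴ (1 + c) (second MP moment). With σ² = 2 (so σ⁴ = 4) and c = 15/37 = 0.405405: E[X²] = 4 · (1 + 0.405405) = 4 · 1.405405.

So E[X^2] = 5.621622.


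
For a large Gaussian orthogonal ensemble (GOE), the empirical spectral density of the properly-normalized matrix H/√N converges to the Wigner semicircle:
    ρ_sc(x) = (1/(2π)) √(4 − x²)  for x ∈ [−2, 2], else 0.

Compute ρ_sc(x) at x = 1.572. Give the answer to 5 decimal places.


ρ_sc(x) = (1/(2π)) √(4 − x²). With x = 1.572:
  4 − x² = 4 − (1.572)² = 4 − 2.471184 = 1.528816.
  √(4 − x²) = 1.236453.
  1/(2π) = 0.159155.
  ρ_sc(1.572) = 0.159155 · 1.236453 = 0.196788.

Rounded to 5 decimal places: ρ_sc(1.572) ≈ 0.19679.


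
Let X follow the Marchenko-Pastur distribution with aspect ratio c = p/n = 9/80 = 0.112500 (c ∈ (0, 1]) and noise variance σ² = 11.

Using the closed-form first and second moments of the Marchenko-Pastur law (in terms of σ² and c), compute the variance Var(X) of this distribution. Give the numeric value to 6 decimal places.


Recall the MP moments m_1 = E[X] = σ² and m_2 = E[X²] = σ⁴ (1 + c).
m_1 = E[X] = σ² = 11, so m_1² = 121.
m_2 = E[X²] = σ⁴ (1 + c) = 121 · (1 + 0.112500) = 121 · 1.112500 = 134.612500.
(Note m_2 − m_1² simplifies to c · σ⁴ = 0.112500 · 121.)

Var(X) = m_2 − m_1² = 134.612500 − 121 = 13.612500.


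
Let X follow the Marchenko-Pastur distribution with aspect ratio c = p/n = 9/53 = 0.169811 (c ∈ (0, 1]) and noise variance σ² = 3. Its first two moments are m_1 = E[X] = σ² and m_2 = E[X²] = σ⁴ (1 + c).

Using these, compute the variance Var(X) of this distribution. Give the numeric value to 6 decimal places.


m_1 = E[X] = σ² = 3, so m_1² = 9.
m_2 = E[X²] = σ⁴ (1 + c) = 9 · (1 + 0.169811) = 9 · 1.169811 = 10.528302.
(Note m_2 − m_1² simplifies to c · σ⁴ = 0.169811 · 9.)

Var(X) = m_2 − m_1² = 10.528302 − 9 = 1.528302.


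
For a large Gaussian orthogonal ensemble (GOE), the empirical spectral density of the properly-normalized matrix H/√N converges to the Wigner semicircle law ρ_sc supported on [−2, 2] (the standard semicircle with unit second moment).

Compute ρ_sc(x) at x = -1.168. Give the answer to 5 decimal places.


ρ_sc(x) = (1/(2π)) √(4 − x²). With x = -1.168:
  4 − x² = 4 − (-1.168)² = 4 − 1.364224 = 2.635776.
  √(4 − x²) = 1.623507.
  1/(2π) = 0.159155.
  ρ_sc(-1.168) = 0.159155 · 1.623507 = 0.258389.

Rounded to 5 decimal places: ρ_sc(-1.168) ≈ 0.25839.


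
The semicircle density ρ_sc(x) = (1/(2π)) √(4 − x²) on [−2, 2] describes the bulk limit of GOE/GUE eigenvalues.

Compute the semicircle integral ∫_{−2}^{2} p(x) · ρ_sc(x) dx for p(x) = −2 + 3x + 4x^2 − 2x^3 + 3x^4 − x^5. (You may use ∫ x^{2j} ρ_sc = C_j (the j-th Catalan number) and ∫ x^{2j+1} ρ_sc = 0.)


Write p(x) = Σ a_i x^i, split into monomials and integrate each against ρ_sc separately.
Using ∫ x^{2j} ρ_sc = C_j = (1/(j+1)) C(2j, j) (Catalan numbers) and ∫ x^{2j+1} ρ_sc = 0 (odd monomials vanish by symmetry):
  i = 0 (even): a_0 · C_{0} = -2 · 1 = -2
  i = 1 (odd): ∫ x^1 ρ_sc = 0 (vanishes)
  i = 2 (even): a_2 · C_{1} = 4 · 1 = 4
  i = 3 (odd): ∫ x^3 ρ_sc = 0 (vanishes)
  i = 4 (even): a_4 · C_{2} = 3 · 2 = 6
  i = 5 (odd): ∫ x^5 ρ_sc = 0 (vanishes)

Summing the contributions: ∫_{−2}^{2} p(x) ρ_sc(x) dx = (-2) + 4 + 6 = 8.


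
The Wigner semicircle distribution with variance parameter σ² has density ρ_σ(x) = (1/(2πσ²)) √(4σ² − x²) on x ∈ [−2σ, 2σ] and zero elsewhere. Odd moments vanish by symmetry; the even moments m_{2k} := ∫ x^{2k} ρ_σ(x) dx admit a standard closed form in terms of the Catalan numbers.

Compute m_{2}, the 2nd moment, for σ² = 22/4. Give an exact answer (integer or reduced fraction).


By the scaled semicircle moment identity, m_{2k} = σ^{2k} · C_k with k = 1.
C_1 = (1/(k+1)) · C(2k, k) = (1/2) · C(2, 1) = (1/2) · 2 = 1.
σ^{2k} = (σ²)^k = (22/4)^1 = 11/2.

Therefore m_{2} = σ^{2} · C_1 = (11/2) · 1 = 11/2.


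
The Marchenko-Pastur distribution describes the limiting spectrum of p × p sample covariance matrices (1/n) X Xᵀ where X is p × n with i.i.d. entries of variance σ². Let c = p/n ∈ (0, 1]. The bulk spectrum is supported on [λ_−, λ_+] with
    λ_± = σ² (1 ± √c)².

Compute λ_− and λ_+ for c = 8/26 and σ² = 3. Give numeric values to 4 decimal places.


c = 8/26 = 0.307692; √c = 0.554700.
λ_− = σ² (1 − √c)² = 3 · (1 − 0.554700)² = 3 · (0.445300)² = 0.594876.
λ_+ = σ² (1 + √c)² = 3 · (1 + 0.554700)² = 3 · (1.554700)² = 7.251278.

Rounded to 4 decimal places: λ_− ≈ 0.5949, λ_+ ≈ 7.2513.


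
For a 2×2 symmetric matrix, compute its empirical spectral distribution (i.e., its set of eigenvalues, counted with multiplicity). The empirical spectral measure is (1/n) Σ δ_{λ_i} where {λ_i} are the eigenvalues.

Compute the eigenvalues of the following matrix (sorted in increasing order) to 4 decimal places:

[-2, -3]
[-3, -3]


Since M is real symmetric, both eigenvalues are real; they are the roots of det(λI − M) = λ² − (tr M) λ + det M.
tr M = -2 + (-3) = -5.
det M = (-2)·(-3) − (-3)² = 6 − 9 = -3.
Characteristic polynomial: λ² + 5λ − 3 = 0.
Discriminant Δ = (tr M)² − 4·det M = 25 − (-12) = 37; √Δ = 6.082763.
λ = (tr M ± √Δ)/2 = (-5 ± 6.082763)/2, giving (tr M − √Δ)/2 = -5.5414 and (tr M + √Δ)/2 = 0.5414.

Eigenvalues sorted in increasing order: [-5.5414, 0.5414].


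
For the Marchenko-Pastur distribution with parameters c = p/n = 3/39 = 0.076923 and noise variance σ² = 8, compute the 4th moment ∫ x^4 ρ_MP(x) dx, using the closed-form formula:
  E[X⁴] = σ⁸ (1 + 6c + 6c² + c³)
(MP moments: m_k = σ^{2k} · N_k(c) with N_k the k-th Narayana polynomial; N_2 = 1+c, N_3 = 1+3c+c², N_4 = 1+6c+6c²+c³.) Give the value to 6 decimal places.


E[X⁴] = σ⁸ (1 + 6c + 6c² + c³) (fourth MP moment). With σ² = 8 (so σ⁸ = 4096) and c = 3/39 = 0.076923: E[X⁴] = 4096 · (1 + 6·0.076923 + 6·(0.076923)² + (0.076923)³) = 4096 · 1.497497.

So E[X^4] = 6133.746017.


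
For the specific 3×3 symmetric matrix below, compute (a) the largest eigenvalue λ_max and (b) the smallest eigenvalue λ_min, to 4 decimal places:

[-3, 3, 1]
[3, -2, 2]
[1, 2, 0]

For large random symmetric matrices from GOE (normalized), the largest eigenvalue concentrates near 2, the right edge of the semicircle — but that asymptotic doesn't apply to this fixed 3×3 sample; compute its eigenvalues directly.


Since M is real symmetric, all three eigenvalues are real; they are the roots of det(λI − M) = λ³ − (tr M) λ² + s λ − det M, where s is the sum of the principal 2×2 minors.
tr M = -3 + (-2) + 0 = -5.
s = ((-3)·(-2) − 3²) + ((-3)·0 − 1²) + ((-2)·0 − 2²) = -3 + (-1) + (-4) = -8.
det M (expand along row 1) = (-3)·(-4) − 3·(-2) + 1·8 = 26.
Characteristic polynomial: λ³ + 5λ² − 8λ − 26 = 0.
Substitute λ = y + (tr M)/3 = y − 1.666667 to remove the quadratic term: y³ + p·y + q = 0 with p = s − (tr M)²/3 = -16.333333 and q = −2(tr M)³/27 + (tr M)·s/3 − det M = -3.407407.
Three real roots ⇒ use the trigonometric (Viète) form: r = 2√(−p/3) = 4.666667, φ = arccos(3q/(p·r)) = arccos(0.134111) = 1.436280 rad.
y_k = r·cos(φ/3 − 2πk/3) for k = 0, 1, 2 gives y = 4.141978, -0.209177, -3.932801.
λ_k = y_k − 1.666667 gives λ = 2.4753, -1.8758, -5.5995 (check: the sum is -5.0000 = tr M).

Hence λ_max = 2.4753 and λ_min = -5.5995.


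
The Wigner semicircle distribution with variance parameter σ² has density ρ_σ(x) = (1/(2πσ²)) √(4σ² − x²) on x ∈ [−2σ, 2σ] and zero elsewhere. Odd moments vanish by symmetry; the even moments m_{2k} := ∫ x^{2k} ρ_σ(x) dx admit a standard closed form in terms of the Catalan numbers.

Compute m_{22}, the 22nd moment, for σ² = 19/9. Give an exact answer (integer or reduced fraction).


By the scaled semicircle moment identity, m_{2k} = σ^{2k} · C_k with k = 11.
C_11 = (1/(k+1)) · C(2k, k) = (1/12) · C(22, 11) = (1/12) · 705432 = 58786.
σ^{2k} = (σ²)^k = (19/9)^11 = 116490258898219/31381059609.

Therefore m_{22} = σ^{22} · C_11 = (116490258898219/31381059609) · 58786 = 6847996359590702134/31381059609.


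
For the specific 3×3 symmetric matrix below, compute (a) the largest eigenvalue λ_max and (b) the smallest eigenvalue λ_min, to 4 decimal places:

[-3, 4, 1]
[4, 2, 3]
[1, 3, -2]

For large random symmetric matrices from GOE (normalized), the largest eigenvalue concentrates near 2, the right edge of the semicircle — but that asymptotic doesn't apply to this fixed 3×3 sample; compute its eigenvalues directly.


Since M is real symmetric, all three eigenvalues are real; they are the roots of det(λI − M) = λ³ − (tr M) λ² + s λ − det M, where s is the sum of the principal 2×2 minors.
tr M = -3 + 2 + (-2) = -3.
s = ((-3)·2 − 4²) + ((-3)·(-2) − 1²) + (2·(-2) − 3²) = -22 + 5 + (-13) = -30.
det M (expand along row 1) = (-3)·(-13) − 4·(-11) + 1·10 = 93.
Characteristic polynomial: λ³ + 3λ² − 30λ − 93 = 0.
Substitute λ = y + (tr M)/3 = y − 1.000000 to remove the quadratic term: y³ + p·y + q = 0 with p = s − (tr M)²/3 = -33.000000 and q = −2(tr M)³/27 + (tr M)·s/3 − det M = -61.000000.
Three real roots ⇒ use the trigonometric (Viète) form: r = 2√(−p/3) = 6.633250, φ = arccos(3q/(p·r)) = arccos(0.836009) = 0.580828 rad.
y_k = r·cos(φ/3 − 2πk/3) for k = 0, 1, 2 gives y = 6.509315, -2.149393, -4.359923.
λ_k = y_k − 1.000000 gives λ = 5.5093, -3.1494, -5.3599 (check: the sum is -3.0000 = tr M).

Hence λ_max = 5.5093 and λ_min = -5.3599.


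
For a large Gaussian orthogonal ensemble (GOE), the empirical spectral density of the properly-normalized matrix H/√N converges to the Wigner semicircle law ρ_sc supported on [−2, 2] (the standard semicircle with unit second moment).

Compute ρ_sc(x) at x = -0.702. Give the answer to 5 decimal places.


ρ_sc(x) = (1/(2π)) √(4 − x²). With x = -0.702:
  4 − x² = 4 − (-0.702)² = 4 − 0.492804 = 3.507196.
  √(4 − x²) = 1.872751.
  1/(2π) = 0.159155.
  ρ_sc(-0.702) = 0.159155 · 1.872751 = 0.298058.

Rounded to 5 decimal places: ρ_sc(-0.702) ≈ 0.29806.


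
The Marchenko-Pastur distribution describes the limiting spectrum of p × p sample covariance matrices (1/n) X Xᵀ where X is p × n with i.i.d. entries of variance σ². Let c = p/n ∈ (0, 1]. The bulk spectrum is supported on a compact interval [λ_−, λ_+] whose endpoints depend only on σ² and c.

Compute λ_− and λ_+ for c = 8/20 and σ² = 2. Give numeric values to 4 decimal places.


c = 8/20 = 0.400000; √c = 0.632456.
λ_− = σ² (1 − √c)² = 2 · (1 − 0.632456)² = 2 · (0.367544)² = 0.270178.
λ_+ = σ² (1 + √c)² = 2 · (1 + 0.632456)² = 2 · (1.632456)² = 5.329822.

Rounded to 4 decimal places: λ_− ≈ 0.2702, λ_+ ≈ 5.3298.


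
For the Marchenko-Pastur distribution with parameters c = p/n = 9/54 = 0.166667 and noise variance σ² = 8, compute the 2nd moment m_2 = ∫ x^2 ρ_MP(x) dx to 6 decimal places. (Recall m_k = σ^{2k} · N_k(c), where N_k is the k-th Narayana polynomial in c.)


E[X²] = σ⁴ (1 + c) (second MP moment). With σ² = 8 (so σ⁴ = 64) and c = 9/54 = 0.166667: E[X²] = 64 · (1 + 0.166667) = 64 · 1.166667.

So E[X^2] = 74.666667.


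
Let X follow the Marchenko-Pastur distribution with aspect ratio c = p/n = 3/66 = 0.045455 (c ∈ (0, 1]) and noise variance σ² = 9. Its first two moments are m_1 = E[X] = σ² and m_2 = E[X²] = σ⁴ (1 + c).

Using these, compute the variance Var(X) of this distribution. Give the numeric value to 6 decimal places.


m_1 = E[X] = σ² = 9, so m_1² = 81.
m_2 = E[X²] = σ⁴ (1 + c) = 81 · (1 + 0.045455) = 81 · 1.045455 = 84.681818.
(Note m_2 − m_1² simplifies to c · σ⁴ = 0.045455 · 81.)

Var(X) = m_2 − m_1² = 84.681818 − 81 = 3.681818.


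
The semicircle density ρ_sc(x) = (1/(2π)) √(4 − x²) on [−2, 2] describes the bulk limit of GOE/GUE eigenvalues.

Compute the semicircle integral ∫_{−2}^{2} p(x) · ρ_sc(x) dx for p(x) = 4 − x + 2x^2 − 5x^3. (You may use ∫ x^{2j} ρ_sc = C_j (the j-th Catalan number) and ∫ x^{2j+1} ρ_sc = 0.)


Write p(x) = Σ a_i x^i, split into monomials and integrate each against ρ_sc separately.
Using ∫ x^{2j} ρ_sc = C_j = (1/(j+1)) C(2j, j) (Catalan numbers) and ∫ x^{2j+1} ρ_sc = 0 (odd monomials vanish by symmetry):
  i = 0 (even): a_0 · C_{0} = 4 · 1 = 4
  i = 1 (odd): ∫ x^1 ρ_sc = 0 (vanishes)
  i = 2 (even): a_2 · C_{1} = 2 · 1 = 2
  i = 3 (odd): ∫ x^3 ρ_sc = 0 (vanishes)

Summing the contributions: ∫_{−2}^{2} p(x) ρ_sc(x) dx = 4 + 2 = 6.
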